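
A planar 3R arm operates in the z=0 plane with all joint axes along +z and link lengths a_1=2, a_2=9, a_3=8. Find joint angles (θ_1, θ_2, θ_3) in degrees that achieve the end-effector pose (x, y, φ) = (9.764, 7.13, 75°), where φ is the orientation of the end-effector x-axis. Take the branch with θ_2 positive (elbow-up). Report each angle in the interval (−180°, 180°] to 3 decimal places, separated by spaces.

-128.875 134.996 68.879

wrist centre = target − a_3·(cos φ, sin φ) = (7.6934, -0.5974)
cos θ_2 = (59.5460−2²−9²)/(2·2·9) = -0.7071; θ_2 = 134.9958° (elbow-up)
β = atan2(-0.5974,7.6934) = -4.4402°; ψ = atan2(6.3644,-4.3635) = 124.4348°
θ_1 = β − ψ = -128.8750°
θ_3 = φ − θ_1 − θ_2 = 68.8792° (wrapped to (-180°,180°])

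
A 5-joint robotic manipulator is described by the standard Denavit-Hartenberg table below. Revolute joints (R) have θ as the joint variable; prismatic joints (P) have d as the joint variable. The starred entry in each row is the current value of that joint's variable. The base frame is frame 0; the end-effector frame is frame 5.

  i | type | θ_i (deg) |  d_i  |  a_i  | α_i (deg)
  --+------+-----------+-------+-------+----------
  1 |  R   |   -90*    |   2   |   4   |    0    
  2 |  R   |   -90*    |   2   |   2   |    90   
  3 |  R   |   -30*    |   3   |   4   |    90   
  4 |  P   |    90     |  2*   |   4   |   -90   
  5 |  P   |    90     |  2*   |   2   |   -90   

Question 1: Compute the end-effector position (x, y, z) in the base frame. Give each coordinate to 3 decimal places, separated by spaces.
after link 1: o_1 = (0.0000, -4.0000, 2.0000)
after link 2: o_2 = (-2.0000, -4.0000, 4.0000)
after link 3: o_3 = (-5.4641, -1.0000, 2.0000)
after link 4: o_4 = (-4.4641, 3.0000, 0.2679)
after link 5: o_5 = (-3.7321, 3.0000, 3.0000)

-3.732 3.000 3.000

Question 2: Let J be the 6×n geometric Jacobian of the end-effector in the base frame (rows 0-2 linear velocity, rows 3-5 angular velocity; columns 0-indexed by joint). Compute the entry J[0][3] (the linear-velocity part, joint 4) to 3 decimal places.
prismatic axis z_3 = (0.5000,0.0000,-0.8660)
J_v[:, 3] = z_3; J_ω[:, 3] = (0,0,0)
entry J[0][3] = 0.5000

0.500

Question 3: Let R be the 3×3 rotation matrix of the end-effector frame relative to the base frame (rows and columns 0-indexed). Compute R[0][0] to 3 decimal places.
-0.500

End-effector x-axis (col 0 of R) = (-0.5000,-0.0000,0.8660)
R[0][0] = -0.5000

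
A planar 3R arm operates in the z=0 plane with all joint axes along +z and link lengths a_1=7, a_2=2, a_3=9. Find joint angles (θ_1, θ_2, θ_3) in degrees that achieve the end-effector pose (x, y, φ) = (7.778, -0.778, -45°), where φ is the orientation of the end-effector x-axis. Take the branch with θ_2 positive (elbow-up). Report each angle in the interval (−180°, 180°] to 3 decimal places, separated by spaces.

61.586 134.996 118.418

wrist centre = target − a_3·(cos φ, sin φ) = (1.4140, 5.5860)
cos θ_2 = (33.2025−7²−2²)/(2·7·2) = -0.7071; θ_2 = 134.9958° (elbow-up)
β = atan2(5.5860,1.4140) = 75.7945°; ψ = atan2(1.4143,5.5859) = 14.2084°
θ_1 = β − ψ = 61.5861°
θ_3 = φ − θ_1 − θ_2 = 118.4181° (wrapped to (-180°,180°])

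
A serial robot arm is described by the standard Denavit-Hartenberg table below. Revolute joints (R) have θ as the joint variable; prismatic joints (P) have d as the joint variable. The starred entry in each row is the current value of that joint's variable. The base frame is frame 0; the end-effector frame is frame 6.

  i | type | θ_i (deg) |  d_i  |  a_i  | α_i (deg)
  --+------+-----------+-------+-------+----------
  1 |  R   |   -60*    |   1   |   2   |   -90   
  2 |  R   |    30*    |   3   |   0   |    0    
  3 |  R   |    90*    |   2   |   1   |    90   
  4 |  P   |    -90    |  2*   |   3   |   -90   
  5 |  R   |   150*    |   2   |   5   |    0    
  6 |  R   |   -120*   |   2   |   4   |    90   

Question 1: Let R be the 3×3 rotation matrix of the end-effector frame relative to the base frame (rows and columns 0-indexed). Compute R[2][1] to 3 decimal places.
-0.866

End-effector y-axis (col 1 of R) = (-0.2500,0.4330,-0.8660)
R[2][1] = -0.8660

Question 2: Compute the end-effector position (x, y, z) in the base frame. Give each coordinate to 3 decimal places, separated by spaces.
after link 1: o_1 = (1.0000, -1.7321, 1.0000)
after link 2: o_2 = (3.5981, -0.2321, 1.0000)
after link 3: o_3 = (5.0801, 1.2010, 0.1340)
after link 4: o_4 = (3.3481, -1.7990, -0.8660)
after link 5: o_5 = (5.5155, 3.1071, -1.3481)
after link 6: o_6 = (1.1495, 3.7410, -2.0801)

1.150 3.741 -2.080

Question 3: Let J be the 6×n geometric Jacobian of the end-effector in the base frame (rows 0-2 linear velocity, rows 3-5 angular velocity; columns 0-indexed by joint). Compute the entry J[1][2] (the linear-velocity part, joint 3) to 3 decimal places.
2.667

axis z_2 = (0.8660,0.5000,0.0000); lever o_n−o_2 = (-2.4486,3.9731,-3.0801)
cross product → J_v[:, 2] = (-1.5401,2.6675,4.6651)
J_ω[:, 2] = z_2
entry J[1][2] = 2.6675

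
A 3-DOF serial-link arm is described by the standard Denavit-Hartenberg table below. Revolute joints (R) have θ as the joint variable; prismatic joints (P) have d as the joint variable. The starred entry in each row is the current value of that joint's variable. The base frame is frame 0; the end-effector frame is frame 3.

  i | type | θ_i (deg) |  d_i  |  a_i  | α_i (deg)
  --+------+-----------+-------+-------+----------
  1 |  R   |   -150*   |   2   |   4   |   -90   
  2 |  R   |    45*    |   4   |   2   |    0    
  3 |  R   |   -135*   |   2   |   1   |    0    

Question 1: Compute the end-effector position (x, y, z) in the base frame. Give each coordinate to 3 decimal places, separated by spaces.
-1.689 -7.903 1.586

after link 1: o_1 = (-3.4641, -2.0000, 2.0000)
after link 2: o_2 = (-2.6888, -6.1712, 0.5858)
after link 3: o_3 = (-1.6888, -7.9033, 1.5858)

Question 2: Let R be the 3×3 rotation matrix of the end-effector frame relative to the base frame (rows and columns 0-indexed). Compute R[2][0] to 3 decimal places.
End-effector x-axis (col 0 of R) = (0.0000,0.0000,1.0000)
R[2][0] = 1.0000

1.000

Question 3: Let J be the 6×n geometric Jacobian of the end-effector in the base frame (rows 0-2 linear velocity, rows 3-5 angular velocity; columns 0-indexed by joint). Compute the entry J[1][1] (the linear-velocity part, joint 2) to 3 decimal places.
axis z_1 = (0.5000,-0.8660,0.0000); lever o_n−o_1 = (1.7753,-5.9033,-0.4142)
cross product → J_v[:, 1] = (0.3587,0.2071,-1.4142)
J_ω[:, 1] = z_1
entry J[1][1] = 0.2071

0.207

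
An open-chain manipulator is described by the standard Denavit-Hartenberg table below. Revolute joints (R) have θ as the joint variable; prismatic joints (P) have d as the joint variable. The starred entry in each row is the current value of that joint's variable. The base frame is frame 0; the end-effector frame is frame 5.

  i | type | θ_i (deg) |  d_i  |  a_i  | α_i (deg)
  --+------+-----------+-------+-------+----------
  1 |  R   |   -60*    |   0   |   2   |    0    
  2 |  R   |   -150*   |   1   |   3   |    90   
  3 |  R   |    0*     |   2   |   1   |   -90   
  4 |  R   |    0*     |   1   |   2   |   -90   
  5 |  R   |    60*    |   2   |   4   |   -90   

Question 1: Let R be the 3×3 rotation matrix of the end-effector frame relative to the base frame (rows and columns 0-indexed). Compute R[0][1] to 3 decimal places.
End-effector y-axis (col 1 of R) = (0.5000,0.8660,-0.0000)
R[0][1] = 0.5000

0.500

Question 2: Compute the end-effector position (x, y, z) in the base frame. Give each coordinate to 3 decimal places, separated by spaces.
after link 1: o_1 = (1.0000, -1.7321, 0.0000)
after link 2: o_2 = (-1.5981, -0.2321, 1.0000)
after link 3: o_3 = (-1.4641, 2.0000, 1.0000)
after link 4: o_4 = (-3.1962, 3.0000, 2.0000)
after link 5: o_5 = (-5.9282, 2.2679, -1.4641)

-5.928 2.268 -1.464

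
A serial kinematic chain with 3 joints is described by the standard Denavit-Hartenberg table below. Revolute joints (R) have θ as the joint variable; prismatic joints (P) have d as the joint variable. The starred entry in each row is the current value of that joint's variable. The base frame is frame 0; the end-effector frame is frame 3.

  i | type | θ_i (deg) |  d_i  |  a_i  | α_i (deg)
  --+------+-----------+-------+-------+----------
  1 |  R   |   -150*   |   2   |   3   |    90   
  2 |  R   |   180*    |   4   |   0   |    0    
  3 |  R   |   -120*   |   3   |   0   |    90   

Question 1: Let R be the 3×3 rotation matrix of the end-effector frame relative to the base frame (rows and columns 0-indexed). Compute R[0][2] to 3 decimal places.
End-effector z-axis (col 2 of R) = (-0.7500,-0.4330,-0.5000)
R[0][2] = -0.7500

-0.750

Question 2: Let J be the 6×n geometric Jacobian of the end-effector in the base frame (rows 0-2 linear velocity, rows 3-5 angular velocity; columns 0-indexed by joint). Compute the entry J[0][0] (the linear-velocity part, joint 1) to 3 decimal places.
axis z_0 = ẑ; lever o_n−o_0 = (-6.0981,4.5622,2.0000)
cross product → J_v[:, 0] = (-4.5622,-6.0981,0.0000)
J_ω[:, 0] = z_0
entry J[0][0] = -4.5622

-4.562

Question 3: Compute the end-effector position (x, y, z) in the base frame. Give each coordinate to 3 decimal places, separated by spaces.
-6.098 4.562 2.000

after link 1: o_1 = (-2.5981, -1.5000, 2.0000)
after link 2: o_2 = (-4.5981, 1.9641, 2.0000)
after link 3: o_3 = (-6.0981, 4.5622, 2.0000)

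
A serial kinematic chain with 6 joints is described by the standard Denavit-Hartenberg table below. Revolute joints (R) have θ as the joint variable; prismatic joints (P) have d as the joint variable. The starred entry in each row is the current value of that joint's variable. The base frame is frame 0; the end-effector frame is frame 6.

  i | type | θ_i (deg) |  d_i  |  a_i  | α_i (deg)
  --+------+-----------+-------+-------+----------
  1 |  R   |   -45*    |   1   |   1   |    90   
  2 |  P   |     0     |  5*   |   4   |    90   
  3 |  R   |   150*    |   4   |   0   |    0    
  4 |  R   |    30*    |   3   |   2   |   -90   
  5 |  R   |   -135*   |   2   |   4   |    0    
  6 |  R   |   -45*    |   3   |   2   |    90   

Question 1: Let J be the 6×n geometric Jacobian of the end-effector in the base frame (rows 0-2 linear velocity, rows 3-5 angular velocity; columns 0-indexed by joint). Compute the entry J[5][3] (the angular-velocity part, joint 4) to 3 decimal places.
axis z_3 = (-0.0000,-0.0000,-1.0000); lever o_n−o_3 = (5.5355,1.5355,-5.8284)
cross product → J_v[:, 3] = (1.5355,-5.5355,0.0000)
J_ω[:, 3] = z_3
entry J[5][3] = -1.0000

-1.000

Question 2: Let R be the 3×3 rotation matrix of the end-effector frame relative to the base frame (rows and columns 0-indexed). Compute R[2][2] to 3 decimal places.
1.000

End-effector z-axis (col 2 of R) = (0.0000,0.0000,1.0000)
R[2][2] = 1.0000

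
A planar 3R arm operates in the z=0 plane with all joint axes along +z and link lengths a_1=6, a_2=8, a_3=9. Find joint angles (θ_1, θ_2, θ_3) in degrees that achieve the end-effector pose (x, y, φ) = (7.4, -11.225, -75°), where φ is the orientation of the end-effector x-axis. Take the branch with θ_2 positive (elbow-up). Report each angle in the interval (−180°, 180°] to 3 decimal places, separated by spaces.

wrist centre = target − a_3·(cos φ, sin φ) = (5.0706, -2.5317)
cos θ_2 = (32.1206−6²−8²)/(2·6·8) = -0.7071; θ_2 = 134.9976° (elbow-up)
β = atan2(-2.5317,5.0706) = -26.5321°; ψ = atan2(5.6571,0.3434) = 86.5264°
θ_1 = β − ψ = -113.0585°
θ_3 = φ − θ_1 − θ_2 = -96.9391° (wrapped to (-180°,180°])

-113.058 134.998 -96.939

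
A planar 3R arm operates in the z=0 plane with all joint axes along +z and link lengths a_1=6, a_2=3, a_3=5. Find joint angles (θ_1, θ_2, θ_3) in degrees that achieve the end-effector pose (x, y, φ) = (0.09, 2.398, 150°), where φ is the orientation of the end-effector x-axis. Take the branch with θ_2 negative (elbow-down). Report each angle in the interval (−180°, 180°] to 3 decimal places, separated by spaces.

27.355 -134.992 -102.363

wrist centre = target − a_3·(cos φ, sin φ) = (4.4201, -0.1020)
cos θ_2 = (19.5479−6²−3²)/(2·6·3) = -0.7070; θ_2 = -134.9915° (elbow-down)
β = atan2(-0.1020,4.4201) = -1.3219°; ψ = atan2(-2.1216,3.8790) = -28.6767°
θ_1 = β − ψ = 27.3547°
θ_3 = φ − θ_1 − θ_2 = -102.3632° (wrapped to (-180°,180°])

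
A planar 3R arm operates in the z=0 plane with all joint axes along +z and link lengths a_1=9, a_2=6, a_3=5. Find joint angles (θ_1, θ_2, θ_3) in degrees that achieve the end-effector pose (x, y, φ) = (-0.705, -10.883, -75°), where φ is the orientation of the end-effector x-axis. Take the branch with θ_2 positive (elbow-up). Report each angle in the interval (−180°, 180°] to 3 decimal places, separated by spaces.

-150.003 134.995 -59.992

wrist centre = target − a_3·(cos φ, sin φ) = (-1.9991, -6.0534)
cos θ_2 = (40.6397−9²−6²)/(2·9·6) = -0.7070; θ_2 = 134.9946° (elbow-up)
β = atan2(-6.0534,-1.9991) = -108.2755°; ψ = atan2(4.2430,4.7578) = 41.7271°
θ_1 = β − ψ = -150.0026°
θ_3 = φ − θ_1 − θ_2 = -59.9920° (wrapped to (-180°,180°])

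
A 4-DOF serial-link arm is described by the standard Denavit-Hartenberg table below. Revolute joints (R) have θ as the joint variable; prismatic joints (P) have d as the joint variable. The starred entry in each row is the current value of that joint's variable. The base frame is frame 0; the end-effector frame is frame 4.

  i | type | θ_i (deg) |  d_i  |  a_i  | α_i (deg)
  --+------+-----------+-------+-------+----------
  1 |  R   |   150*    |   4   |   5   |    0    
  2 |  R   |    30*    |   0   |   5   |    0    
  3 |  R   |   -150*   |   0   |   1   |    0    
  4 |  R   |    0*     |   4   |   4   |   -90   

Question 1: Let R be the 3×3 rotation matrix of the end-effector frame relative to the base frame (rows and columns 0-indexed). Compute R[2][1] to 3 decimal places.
-1.000

End-effector y-axis (col 1 of R) = (-0.0000,0.0000,-1.0000)
R[2][1] = -1.0000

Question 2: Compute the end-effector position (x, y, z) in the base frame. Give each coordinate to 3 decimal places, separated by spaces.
-5.000 5.000 8.000

after link 1: o_1 = (-4.3301, 2.5000, 4.0000)
after link 2: o_2 = (-9.3301, 2.5000, 4.0000)
after link 3: o_3 = (-8.4641, 3.0000, 4.0000)
after link 4: o_4 = (-5.0000, 5.0000, 8.0000)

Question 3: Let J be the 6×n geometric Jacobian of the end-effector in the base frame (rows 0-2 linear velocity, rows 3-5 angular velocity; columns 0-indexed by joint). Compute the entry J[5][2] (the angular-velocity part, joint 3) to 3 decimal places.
1.000

axis z_2 = (0.0000,0.0000,1.0000); lever o_n−o_2 = (4.3301,2.5000,4.0000)
cross product → J_v[:, 2] = (-2.5000,4.3301,0.0000)
J_ω[:, 2] = z_2
entry J[5][2] = 1.0000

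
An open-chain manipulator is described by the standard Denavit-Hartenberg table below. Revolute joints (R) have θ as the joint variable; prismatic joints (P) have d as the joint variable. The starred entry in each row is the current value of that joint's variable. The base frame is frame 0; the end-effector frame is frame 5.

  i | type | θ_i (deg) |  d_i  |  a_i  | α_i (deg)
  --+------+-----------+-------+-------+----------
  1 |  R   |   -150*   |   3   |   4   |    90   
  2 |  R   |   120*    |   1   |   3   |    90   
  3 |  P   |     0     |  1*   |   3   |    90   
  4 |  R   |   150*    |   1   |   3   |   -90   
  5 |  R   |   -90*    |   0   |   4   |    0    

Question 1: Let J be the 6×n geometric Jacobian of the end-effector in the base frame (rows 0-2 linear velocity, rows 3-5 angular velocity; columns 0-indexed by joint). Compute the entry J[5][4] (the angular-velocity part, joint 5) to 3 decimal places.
axis z_4 = (0.4330,0.2500,-0.8660); lever o_n−o_4 = (2.0000,-3.4641,0.0000)
cross product → J_v[:, 4] = (-3.0000,-1.7321,-2.0000)
J_ω[:, 4] = z_4
entry J[5][4] = -0.8660

-0.866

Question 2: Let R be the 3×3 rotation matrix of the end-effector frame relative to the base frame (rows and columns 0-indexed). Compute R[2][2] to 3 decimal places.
End-effector z-axis (col 2 of R) = (0.4330,0.2500,-0.8660)
R[2][2] = -0.8660

-0.866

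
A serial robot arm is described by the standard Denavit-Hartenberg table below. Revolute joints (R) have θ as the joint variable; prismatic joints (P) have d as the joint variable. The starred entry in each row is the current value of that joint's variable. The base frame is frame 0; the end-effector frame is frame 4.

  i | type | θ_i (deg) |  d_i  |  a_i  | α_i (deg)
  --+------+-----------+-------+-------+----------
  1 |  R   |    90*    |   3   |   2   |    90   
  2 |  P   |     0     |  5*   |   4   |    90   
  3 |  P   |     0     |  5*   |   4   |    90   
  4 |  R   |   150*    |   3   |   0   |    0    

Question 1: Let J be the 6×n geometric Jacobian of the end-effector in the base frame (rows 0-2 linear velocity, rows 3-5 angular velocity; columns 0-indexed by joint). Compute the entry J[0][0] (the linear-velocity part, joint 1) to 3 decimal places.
axis z_0 = ẑ; lever o_n−o_0 = (2.0000,10.0000,-2.0000)
cross product → J_v[:, 0] = (-10.0000,2.0000,0.0000)
J_ω[:, 0] = z_0
entry J[0][0] = -10.0000

-10.000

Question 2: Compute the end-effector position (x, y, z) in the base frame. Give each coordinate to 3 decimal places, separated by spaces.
2.000 10.000 -2.000

after link 1: o_1 = (0.0000, 2.0000, 3.0000)
after link 2: o_2 = (5.0000, 6.0000, 3.0000)
after link 3: o_3 = (5.0000, 10.0000, -2.0000)
after link 4: o_4 = (2.0000, 10.0000, -2.0000)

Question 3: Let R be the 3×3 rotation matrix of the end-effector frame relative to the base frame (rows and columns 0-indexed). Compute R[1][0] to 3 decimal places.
-0.866

End-effector x-axis (col 0 of R) = (0.0000,-0.8660,-0.5000)
R[1][0] = -0.8660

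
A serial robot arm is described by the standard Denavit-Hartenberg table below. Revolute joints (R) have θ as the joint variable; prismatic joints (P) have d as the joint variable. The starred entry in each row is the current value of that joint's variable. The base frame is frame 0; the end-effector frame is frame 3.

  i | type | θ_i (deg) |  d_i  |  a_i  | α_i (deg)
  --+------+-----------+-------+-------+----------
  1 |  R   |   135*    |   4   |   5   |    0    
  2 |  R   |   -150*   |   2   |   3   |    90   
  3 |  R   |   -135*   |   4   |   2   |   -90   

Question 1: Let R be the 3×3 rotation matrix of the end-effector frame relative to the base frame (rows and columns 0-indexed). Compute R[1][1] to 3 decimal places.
0.966

End-effector y-axis (col 1 of R) = (0.2588,0.9659,-0.0000)
R[1][1] = 0.9659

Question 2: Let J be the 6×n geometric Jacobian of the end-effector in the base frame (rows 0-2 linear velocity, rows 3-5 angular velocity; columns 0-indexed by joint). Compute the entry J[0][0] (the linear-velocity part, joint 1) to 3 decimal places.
axis z_0 = ẑ; lever o_n−o_0 = (-3.0391,-0.7386,4.5858)
cross product → J_v[:, 0] = (0.7386,-3.0391,0.0000)
J_ω[:, 0] = z_0
entry J[0][0] = 0.7386

0.739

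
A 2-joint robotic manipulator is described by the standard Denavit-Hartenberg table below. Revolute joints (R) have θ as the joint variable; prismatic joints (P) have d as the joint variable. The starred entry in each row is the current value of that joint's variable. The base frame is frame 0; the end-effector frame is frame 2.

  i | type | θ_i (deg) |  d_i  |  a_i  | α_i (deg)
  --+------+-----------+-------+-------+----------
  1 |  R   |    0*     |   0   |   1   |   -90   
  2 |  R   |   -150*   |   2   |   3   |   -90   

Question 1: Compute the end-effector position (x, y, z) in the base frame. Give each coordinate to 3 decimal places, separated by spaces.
-1.598 2.000 1.500

after link 1: o_1 = (1.0000, 0.0000, 0.0000)
after link 2: o_2 = (-1.5981, 2.0000, 1.5000)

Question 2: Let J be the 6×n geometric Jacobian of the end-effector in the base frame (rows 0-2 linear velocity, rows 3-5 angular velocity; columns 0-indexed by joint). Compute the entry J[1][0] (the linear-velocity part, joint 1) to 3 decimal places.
axis z_0 = ẑ; lever o_n−o_0 = (-1.5981,2.0000,1.5000)
cross product → J_v[:, 0] = (-2.0000,-1.5981,0.0000)
J_ω[:, 0] = z_0
entry J[1][0] = -1.5981

-1.598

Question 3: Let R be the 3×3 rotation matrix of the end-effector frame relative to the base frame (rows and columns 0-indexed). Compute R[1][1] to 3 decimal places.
-1.000

End-effector y-axis (col 1 of R) = (0.0000,-1.0000,-0.0000)
R[1][1] = -1.0000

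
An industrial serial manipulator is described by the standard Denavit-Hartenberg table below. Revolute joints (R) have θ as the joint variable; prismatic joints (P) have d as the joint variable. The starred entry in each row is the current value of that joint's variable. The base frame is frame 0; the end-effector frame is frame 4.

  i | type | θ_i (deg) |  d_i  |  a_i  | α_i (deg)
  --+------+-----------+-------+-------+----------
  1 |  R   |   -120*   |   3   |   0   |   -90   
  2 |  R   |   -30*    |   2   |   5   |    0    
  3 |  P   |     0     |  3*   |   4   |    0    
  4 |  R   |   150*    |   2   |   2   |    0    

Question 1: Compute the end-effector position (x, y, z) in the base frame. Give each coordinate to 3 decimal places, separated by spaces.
after link 1: o_1 = (0.0000, 0.0000, 3.0000)
after link 2: o_2 = (-0.4330, -4.7500, 5.5000)
after link 3: o_3 = (0.4330, -9.2500, 7.5000)
after link 4: o_4 = (2.6651, -9.3840, 5.7679)

2.665 -9.384 5.768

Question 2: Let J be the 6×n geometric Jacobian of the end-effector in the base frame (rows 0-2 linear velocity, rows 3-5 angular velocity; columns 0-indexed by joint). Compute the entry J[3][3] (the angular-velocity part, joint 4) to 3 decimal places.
axis z_3 = (0.8660,-0.5000,0.0000); lever o_n−o_3 = (2.2321,-0.1340,-1.7321)
cross product → J_v[:, 3] = (0.8660,1.5000,1.0000)
J_ω[:, 3] = z_3
entry J[3][3] = 0.8660

0.866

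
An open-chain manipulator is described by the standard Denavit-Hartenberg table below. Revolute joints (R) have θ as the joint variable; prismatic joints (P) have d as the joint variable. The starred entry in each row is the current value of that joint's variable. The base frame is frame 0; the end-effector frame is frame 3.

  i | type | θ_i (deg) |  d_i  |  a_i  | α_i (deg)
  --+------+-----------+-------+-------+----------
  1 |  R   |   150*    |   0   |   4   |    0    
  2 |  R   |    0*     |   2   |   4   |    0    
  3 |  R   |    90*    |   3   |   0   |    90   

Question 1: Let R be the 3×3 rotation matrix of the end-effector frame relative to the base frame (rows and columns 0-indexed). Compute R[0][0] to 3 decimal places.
End-effector x-axis (col 0 of R) = (-0.5000,-0.8660,0.0000)
R[0][0] = -0.5000

-0.500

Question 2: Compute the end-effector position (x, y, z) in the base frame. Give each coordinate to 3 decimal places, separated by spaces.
-6.928 4.000 5.000

after link 1: o_1 = (-3.4641, 2.0000, 0.0000)
after link 2: o_2 = (-6.9282, 4.0000, 2.0000)
after link 3: o_3 = (-6.9282, 4.0000, 5.0000)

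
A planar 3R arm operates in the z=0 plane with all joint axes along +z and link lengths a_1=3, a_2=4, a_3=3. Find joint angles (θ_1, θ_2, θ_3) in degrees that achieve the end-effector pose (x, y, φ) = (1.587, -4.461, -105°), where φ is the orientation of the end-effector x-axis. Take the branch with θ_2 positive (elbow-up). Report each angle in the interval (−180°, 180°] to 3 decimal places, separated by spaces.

-120.009 134.999 -119.990

wrist centre = target − a_3·(cos φ, sin φ) = (2.3635, -1.5632)
cos θ_2 = (8.0296−3²−4²)/(2·3·4) = -0.7071; θ_2 = 134.9995° (elbow-up)
β = atan2(-1.5632,2.3635) = -33.4812°; ψ = atan2(2.8285,0.1716) = 86.5282°
θ_1 = β − ψ = -120.0094°
θ_3 = φ − θ_1 − θ_2 = -119.9901° (wrapped to (-180°,180°])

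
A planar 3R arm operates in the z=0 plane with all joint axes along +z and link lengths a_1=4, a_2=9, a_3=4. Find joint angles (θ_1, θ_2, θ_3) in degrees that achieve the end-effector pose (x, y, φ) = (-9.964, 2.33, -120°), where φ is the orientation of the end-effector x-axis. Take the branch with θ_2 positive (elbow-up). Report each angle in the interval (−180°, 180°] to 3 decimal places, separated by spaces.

wrist centre = target − a_3·(cos φ, sin φ) = (-7.9640, 5.7941)
cos θ_2 = (96.9969−4²−9²)/(2·4·9) = -0.0000; θ_2 = 90.0025° (elbow-up)
β = atan2(5.7941,-7.9640) = 143.9627°; ψ = atan2(9.0000,3.9996) = 66.0396°
θ_1 = β − ψ = 77.9232°
θ_3 = φ − θ_1 − θ_2 = 72.0744° (wrapped to (-180°,180°])

77.923 90.002 72.074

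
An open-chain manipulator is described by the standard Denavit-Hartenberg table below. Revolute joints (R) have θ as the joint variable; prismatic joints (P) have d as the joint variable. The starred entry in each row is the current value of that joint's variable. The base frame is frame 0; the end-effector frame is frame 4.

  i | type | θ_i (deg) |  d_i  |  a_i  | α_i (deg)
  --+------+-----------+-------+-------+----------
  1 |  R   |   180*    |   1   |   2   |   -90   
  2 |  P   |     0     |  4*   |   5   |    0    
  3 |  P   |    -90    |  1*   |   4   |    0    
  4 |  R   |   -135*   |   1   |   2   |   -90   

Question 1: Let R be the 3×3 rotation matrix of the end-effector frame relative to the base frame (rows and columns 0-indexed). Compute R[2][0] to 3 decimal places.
-0.707

End-effector x-axis (col 0 of R) = (0.7071,-0.0000,-0.7071)
R[2][0] = -0.7071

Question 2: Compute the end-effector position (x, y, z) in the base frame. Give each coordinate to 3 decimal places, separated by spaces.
-5.586 -6.000 3.586

after link 1: o_1 = (-2.0000, 0.0000, 1.0000)
after link 2: o_2 = (-7.0000, -4.0000, 1.0000)
after link 3: o_3 = (-7.0000, -5.0000, 5.0000)
after link 4: o_4 = (-5.5858, -6.0000, 3.5858)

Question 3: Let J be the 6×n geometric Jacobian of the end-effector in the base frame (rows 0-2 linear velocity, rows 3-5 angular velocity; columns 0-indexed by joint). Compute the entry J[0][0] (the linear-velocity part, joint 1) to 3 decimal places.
6.000

axis z_0 = ẑ; lever o_n−o_0 = (-5.5858,-6.0000,3.5858)
cross product → J_v[:, 0] = (6.0000,-5.5858,0.0000)
J_ω[:, 0] = z_0
entry J[0][0] = 6.0000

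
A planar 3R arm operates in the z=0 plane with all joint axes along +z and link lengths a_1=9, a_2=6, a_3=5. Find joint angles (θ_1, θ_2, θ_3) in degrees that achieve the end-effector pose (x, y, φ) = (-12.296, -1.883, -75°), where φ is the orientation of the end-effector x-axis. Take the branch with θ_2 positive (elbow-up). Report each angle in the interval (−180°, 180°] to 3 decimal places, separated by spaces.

150.004 44.996 90.001

wrist centre = target − a_3·(cos φ, sin φ) = (-13.5901, 2.9466)
cos θ_2 = (193.3733−9²−6²)/(2·9·6) = 0.7072; θ_2 = 44.9957° (elbow-up)
β = atan2(2.9466,-13.5901) = 167.7664°; ψ = atan2(4.2423,13.2430) = 17.7626°
θ_1 = β − ψ = 150.0038°
θ_3 = φ − θ_1 − θ_2 = 90.0006° (wrapped to (-180°,180°])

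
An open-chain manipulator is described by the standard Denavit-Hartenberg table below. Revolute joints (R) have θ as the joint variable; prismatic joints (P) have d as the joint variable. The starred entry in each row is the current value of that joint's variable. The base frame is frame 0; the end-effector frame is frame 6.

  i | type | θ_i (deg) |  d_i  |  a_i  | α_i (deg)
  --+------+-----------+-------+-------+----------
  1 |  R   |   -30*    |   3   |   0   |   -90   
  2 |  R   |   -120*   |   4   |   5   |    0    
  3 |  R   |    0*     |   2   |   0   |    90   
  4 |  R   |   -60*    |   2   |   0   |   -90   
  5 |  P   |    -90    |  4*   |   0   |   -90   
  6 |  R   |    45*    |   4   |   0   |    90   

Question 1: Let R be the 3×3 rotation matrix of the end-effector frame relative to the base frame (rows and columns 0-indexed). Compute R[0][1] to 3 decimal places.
End-effector y-axis (col 1 of R) = (-0.6495,-0.6250,0.4330)
R[0][1] = -0.6495

-0.650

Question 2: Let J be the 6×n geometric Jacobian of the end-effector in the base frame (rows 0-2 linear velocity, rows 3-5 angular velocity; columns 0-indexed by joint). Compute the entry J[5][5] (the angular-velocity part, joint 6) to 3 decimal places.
axis z_5 = (-0.6495,-0.6250,0.4330); lever o_n−o_5 = (-2.5981,-2.5000,1.7321)
cross product → J_v[:, 5] = (-0.0000,0.0000,-0.0000)
J_ω[:, 5] = z_5
entry J[5][5] = 0.4330

0.433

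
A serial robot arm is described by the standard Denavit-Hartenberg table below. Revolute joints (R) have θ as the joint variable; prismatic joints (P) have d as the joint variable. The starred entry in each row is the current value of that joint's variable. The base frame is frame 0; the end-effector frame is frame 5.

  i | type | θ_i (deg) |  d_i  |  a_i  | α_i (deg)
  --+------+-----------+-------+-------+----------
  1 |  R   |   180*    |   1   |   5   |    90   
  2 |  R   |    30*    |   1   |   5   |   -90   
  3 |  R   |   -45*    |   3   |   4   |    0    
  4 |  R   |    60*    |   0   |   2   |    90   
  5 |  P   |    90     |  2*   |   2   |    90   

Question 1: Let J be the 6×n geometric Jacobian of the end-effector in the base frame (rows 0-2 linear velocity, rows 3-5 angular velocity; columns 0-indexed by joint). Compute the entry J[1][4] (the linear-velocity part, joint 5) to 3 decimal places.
prismatic axis z_4 = (-0.2241,0.9659,0.1294)
J_v[:, 4] = z_4; J_ω[:, 4] = (0,0,0)
entry J[1][4] = 0.9659

0.966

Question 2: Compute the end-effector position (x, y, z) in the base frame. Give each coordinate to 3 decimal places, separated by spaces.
after link 1: o_1 = (-5.0000, 0.0000, 1.0000)
after link 2: o_2 = (-9.3301, 1.0000, 3.5000)
after link 3: o_3 = (-10.2796, 3.8284, 7.5123)
after link 4: o_4 = (-11.9526, 3.3108, 8.4782)
after link 5: o_5 = (-11.4009, 5.2426, 10.4691)

-11.401 5.243 10.469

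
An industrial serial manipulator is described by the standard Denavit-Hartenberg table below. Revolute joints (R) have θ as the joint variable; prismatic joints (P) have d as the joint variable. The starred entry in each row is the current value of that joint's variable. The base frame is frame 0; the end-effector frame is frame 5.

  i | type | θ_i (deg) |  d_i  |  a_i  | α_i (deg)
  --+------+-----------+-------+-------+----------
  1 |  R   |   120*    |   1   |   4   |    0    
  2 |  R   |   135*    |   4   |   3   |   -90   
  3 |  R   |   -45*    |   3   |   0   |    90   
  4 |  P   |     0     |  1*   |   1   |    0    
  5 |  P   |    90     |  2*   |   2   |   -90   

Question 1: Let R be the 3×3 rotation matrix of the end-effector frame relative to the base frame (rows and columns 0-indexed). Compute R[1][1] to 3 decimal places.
End-effector y-axis (col 1 of R) = (-0.1830,-0.6830,-0.7071)
R[1][1] = -0.6830

-0.683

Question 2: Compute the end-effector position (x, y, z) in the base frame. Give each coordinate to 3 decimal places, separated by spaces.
2.419 0.638 7.828

after link 1: o_1 = (-2.0000, 3.4641, 1.0000)
after link 2: o_2 = (-2.7765, 0.5663, 5.0000)
after link 3: o_3 = (0.1213, -0.2101, 5.0000)
after link 4: o_4 = (0.1213, -0.2101, 6.4142)
after link 5: o_5 = (2.4192, 0.6383, 7.8284)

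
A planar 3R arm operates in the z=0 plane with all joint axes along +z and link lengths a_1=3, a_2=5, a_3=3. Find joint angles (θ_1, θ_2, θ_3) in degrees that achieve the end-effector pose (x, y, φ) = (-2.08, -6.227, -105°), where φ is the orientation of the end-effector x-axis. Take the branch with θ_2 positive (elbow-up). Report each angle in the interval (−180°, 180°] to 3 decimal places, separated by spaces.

wrist centre = target − a_3·(cos φ, sin φ) = (-1.3035, -3.3292)
cos θ_2 = (12.7829−3²−5²)/(2·3·5) = -0.7072; θ_2 = 135.0104° (elbow-up)
β = atan2(-3.3292,-1.3035) = -111.3826°; ψ = atan2(3.5349,-0.5362) = 98.6249°
θ_1 = β − ψ = -210.0075°
θ_3 = φ − θ_1 − θ_2 = -30.0029° (wrapped to (-180°,180°])

149.992 135.010 -30.003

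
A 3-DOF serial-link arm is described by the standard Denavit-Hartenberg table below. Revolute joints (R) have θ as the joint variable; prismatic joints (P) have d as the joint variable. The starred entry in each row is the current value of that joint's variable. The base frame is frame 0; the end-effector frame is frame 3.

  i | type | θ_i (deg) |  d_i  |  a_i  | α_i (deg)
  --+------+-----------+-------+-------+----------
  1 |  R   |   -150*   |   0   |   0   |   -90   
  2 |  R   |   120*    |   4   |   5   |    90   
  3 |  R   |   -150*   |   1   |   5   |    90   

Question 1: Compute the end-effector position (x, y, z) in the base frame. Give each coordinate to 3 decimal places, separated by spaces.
after link 1: o_1 = (0.0000, 0.0000, 0.0000)
after link 2: o_2 = (4.1651, -2.2141, -4.3301)
after link 3: o_3 = (0.2901, -1.5646, -1.0801)

0.290 -1.565 -1.080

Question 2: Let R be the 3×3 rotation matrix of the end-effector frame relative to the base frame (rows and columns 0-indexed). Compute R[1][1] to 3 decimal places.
-0.433

End-effector y-axis (col 1 of R) = (-0.7500,-0.4330,-0.5000)
R[1][1] = -0.4330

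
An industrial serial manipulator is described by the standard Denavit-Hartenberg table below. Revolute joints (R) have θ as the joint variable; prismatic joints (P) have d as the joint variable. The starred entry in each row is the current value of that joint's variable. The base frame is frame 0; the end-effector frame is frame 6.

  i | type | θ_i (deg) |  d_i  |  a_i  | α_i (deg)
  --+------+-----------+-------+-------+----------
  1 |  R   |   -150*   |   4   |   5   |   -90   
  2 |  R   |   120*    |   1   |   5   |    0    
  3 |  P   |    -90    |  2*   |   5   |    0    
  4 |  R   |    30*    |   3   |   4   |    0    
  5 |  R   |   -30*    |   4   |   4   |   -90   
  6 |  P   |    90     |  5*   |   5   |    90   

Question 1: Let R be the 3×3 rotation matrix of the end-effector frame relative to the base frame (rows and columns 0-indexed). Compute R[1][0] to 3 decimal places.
End-effector x-axis (col 0 of R) = (-0.5000,0.8660,-0.0000)
R[1][0] = 0.8660

0.866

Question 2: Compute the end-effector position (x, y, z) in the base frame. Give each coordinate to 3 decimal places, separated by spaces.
after link 1: o_1 = (-4.3301, -2.5000, 4.0000)
after link 2: o_2 = (-1.6651, -2.1160, -0.3301)
after link 3: o_3 = (-4.4151, -6.0131, -2.8301)
after link 4: o_4 = (-4.6471, -9.6112, -6.2942)
after link 5: o_5 = (-5.6471, -14.8074, -8.2942)
after link 6: o_6 = (-5.9821, -9.2272, -12.6244)

-5.982 -9.227 -12.624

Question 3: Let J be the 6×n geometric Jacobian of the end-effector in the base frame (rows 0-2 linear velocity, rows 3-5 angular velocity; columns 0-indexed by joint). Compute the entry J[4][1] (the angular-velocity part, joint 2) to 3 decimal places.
-0.866

axis z_1 = (0.5000,-0.8660,0.0000); lever o_n−o_1 = (-1.6519,-6.7272,-16.6244)
cross product → J_v[:, 1] = (14.3971,8.3122,-4.7942)
J_ω[:, 1] = z_1
entry J[4][1] = -0.8660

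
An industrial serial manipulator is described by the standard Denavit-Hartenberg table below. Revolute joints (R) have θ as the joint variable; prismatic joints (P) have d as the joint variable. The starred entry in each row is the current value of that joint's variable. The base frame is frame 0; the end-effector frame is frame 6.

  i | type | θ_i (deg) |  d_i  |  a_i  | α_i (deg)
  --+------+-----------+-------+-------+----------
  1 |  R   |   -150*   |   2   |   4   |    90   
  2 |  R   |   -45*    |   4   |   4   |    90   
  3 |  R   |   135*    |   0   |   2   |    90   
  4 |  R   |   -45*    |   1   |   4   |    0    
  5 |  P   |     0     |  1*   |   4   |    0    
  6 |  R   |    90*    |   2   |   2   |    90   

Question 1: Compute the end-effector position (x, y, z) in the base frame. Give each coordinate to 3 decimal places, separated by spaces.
after link 1: o_1 = (-3.4641, -2.0000, 2.0000)
after link 2: o_2 = (-7.9136, 0.0499, -0.8284)
after link 3: o_3 = (-7.7547, 1.7746, 0.1716)
after link 4: o_4 = (-10.0485, 3.5762, 3.0858)
after link 5: o_5 = (-12.3424, 5.3777, 6.0000)
after link 6: o_6 = (-12.9372, 7.8220, 4.7071)

-12.937 7.822 4.707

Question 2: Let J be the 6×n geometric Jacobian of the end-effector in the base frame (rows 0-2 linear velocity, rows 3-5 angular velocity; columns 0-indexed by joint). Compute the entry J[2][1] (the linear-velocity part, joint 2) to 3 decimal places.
axis z_1 = (-0.5000,0.8660,0.0000); lever o_n−o_1 = (-9.4730,9.8220,2.7071)
cross product → J_v[:, 1] = (2.3444,1.3536,3.2929)
J_ω[:, 1] = z_1
entry J[2][1] = 3.2929

3.293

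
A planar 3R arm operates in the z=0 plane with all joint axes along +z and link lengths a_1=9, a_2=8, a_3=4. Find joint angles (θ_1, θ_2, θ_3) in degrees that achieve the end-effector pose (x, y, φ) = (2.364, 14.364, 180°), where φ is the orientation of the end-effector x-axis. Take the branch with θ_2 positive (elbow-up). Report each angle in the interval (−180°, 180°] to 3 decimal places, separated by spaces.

wrist centre = target − a_3·(cos φ, sin φ) = (6.3640, 14.3640)
cos θ_2 = (246.8250−9²−8²)/(2·9·8) = 0.7071; θ_2 = 44.9991° (elbow-up)
β = atan2(14.3640,6.3640) = 66.1042°; ψ = atan2(5.6568,14.6569) = 21.1038°
θ_1 = β − ψ = 45.0004°
θ_3 = φ − θ_1 − θ_2 = 90.0006° (wrapped to (-180°,180°])

45.000 44.999 90.001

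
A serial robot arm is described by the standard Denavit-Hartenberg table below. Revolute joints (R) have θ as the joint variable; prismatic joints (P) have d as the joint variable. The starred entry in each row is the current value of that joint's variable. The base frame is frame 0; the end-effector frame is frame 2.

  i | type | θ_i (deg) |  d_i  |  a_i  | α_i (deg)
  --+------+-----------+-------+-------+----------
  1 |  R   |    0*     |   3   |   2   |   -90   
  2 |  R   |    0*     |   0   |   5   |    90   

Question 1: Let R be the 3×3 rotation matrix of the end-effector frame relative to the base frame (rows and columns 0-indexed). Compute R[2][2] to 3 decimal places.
1.000

End-effector z-axis (col 2 of R) = (0.0000,0.0000,1.0000)
R[2][2] = 1.0000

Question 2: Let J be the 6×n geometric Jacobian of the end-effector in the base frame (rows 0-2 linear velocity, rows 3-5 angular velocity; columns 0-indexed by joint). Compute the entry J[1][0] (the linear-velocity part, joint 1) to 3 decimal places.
axis z_0 = ẑ; lever o_n−o_0 = (7.0000,0.0000,3.0000)
cross product → J_v[:, 0] = (0.0000,7.0000,0.0000)
J_ω[:, 0] = z_0
entry J[1][0] = 7.0000

7.000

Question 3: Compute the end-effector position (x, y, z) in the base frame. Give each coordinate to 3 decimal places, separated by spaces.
after link 1: o_1 = (2.0000, 0.0000, 3.0000)
after link 2: o_2 = (7.0000, 0.0000, 3.0000)

7.000 0.000 3.000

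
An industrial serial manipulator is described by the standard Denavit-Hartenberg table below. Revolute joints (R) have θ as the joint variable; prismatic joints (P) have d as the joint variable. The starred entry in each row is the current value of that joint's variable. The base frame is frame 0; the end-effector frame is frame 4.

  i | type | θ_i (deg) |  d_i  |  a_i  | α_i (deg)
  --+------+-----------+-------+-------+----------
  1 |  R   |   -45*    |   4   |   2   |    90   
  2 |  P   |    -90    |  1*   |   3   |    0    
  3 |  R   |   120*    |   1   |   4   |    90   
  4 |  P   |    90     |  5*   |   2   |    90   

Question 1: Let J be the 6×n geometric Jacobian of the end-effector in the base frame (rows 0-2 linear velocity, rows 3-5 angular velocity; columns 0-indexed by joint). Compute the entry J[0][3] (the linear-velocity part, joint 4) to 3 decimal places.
0.354

prismatic axis z_3 = (0.3536,-0.3536,-0.8660)
J_v[:, 3] = z_3; J_ω[:, 3] = (0,0,0)
entry J[0][3] = 0.3536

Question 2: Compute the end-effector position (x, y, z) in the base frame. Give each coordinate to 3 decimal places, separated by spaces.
after link 1: o_1 = (1.4142, -1.4142, 4.0000)
after link 2: o_2 = (0.7071, -2.1213, 1.0000)
after link 3: o_3 = (2.4495, -5.2779, 3.0000)
after link 4: o_4 = (2.8030, -8.4599, -1.3301)

2.803 -8.460 -1.330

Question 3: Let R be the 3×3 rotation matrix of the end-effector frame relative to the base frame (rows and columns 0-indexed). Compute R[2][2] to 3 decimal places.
End-effector z-axis (col 2 of R) = (0.6124,-0.6124,0.5000)
R[2][2] = 0.5000

0.500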